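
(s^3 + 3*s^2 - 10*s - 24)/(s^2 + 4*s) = s - 1 - 6/s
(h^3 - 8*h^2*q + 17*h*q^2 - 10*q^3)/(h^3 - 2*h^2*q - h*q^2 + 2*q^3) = (h - 5*q)/(h + q)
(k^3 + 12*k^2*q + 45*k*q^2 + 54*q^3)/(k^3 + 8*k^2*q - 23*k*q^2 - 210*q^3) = (-k^2 - 6*k*q - 9*q^2)/(-k^2 - 2*k*q + 35*q^2)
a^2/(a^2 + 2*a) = a/(a + 2)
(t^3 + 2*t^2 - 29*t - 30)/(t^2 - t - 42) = (t^2 - 4*t - 5)/(t - 7)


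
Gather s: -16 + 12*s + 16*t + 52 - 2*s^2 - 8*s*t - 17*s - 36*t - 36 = -2*s^2 + s*(-8*t - 5) - 20*t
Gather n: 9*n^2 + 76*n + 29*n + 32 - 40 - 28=9*n^2 + 105*n - 36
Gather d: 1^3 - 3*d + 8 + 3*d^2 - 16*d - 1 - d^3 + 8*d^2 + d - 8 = -d^3 + 11*d^2 - 18*d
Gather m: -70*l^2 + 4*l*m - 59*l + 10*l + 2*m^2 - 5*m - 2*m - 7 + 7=-70*l^2 - 49*l + 2*m^2 + m*(4*l - 7)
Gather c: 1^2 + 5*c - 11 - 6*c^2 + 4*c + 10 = -6*c^2 + 9*c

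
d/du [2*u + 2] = 2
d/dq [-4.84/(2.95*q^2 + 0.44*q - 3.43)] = (28.556*q + 2.1296)/(2.95*q^2 + 0.44*q - 3.43)^2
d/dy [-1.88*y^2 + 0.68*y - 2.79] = 0.68 - 3.76*y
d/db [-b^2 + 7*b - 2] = 7 - 2*b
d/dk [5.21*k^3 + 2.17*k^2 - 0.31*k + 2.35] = 15.63*k^2 + 4.34*k - 0.31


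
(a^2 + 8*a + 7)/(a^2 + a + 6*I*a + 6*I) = (a + 7)/(a + 6*I)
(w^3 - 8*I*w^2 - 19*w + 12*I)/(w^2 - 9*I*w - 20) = (w^2 - 4*I*w - 3)/(w - 5*I)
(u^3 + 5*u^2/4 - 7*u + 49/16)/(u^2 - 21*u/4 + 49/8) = (4*u^2 + 12*u - 7)/(2*(2*u - 7))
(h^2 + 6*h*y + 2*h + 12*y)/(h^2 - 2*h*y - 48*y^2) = (-h - 2)/(-h + 8*y)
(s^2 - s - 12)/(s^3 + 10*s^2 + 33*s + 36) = (s - 4)/(s^2 + 7*s + 12)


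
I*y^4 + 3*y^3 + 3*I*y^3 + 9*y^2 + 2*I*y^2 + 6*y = y*(y + 2)*(y - 3*I)*(I*y + I)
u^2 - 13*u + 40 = (u - 8)*(u - 5)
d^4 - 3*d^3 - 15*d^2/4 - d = d*(d - 4)*(d + 1/2)^2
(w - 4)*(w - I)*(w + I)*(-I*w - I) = -I*w^4 + 3*I*w^3 + 3*I*w^2 + 3*I*w + 4*I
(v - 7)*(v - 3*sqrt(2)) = v^2 - 7*v - 3*sqrt(2)*v + 21*sqrt(2)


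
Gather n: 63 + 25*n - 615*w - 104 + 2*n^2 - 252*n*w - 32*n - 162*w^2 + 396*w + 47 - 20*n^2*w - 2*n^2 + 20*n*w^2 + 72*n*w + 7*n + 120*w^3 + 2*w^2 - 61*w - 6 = -20*n^2*w + n*(20*w^2 - 180*w) + 120*w^3 - 160*w^2 - 280*w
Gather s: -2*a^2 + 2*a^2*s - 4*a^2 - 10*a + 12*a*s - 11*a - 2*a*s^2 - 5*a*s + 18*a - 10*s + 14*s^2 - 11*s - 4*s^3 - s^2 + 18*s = -6*a^2 - 3*a - 4*s^3 + s^2*(13 - 2*a) + s*(2*a^2 + 7*a - 3)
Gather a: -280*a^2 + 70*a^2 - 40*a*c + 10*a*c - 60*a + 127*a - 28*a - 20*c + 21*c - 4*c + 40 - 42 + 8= -210*a^2 + a*(39 - 30*c) - 3*c + 6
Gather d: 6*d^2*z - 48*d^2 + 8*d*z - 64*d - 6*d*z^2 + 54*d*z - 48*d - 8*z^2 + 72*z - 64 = d^2*(6*z - 48) + d*(-6*z^2 + 62*z - 112) - 8*z^2 + 72*z - 64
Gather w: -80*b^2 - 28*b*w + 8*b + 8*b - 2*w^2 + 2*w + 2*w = -80*b^2 + 16*b - 2*w^2 + w*(4 - 28*b)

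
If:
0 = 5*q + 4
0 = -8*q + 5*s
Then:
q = -4/5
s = -32/25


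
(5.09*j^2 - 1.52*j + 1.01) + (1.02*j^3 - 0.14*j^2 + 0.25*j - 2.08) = 1.02*j^3 + 4.95*j^2 - 1.27*j - 1.07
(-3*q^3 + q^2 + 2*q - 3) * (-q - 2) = 3*q^4 + 5*q^3 - 4*q^2 - q + 6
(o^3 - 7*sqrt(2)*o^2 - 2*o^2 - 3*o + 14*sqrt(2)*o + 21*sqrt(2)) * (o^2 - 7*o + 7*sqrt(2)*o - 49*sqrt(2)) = o^5 - 9*o^4 - 87*o^3 + 903*o^2 - 1078*o - 2058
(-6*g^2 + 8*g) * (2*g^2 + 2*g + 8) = -12*g^4 + 4*g^3 - 32*g^2 + 64*g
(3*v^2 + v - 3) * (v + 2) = 3*v^3 + 7*v^2 - v - 6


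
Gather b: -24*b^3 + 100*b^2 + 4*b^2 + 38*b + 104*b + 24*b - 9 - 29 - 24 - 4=-24*b^3 + 104*b^2 + 166*b - 66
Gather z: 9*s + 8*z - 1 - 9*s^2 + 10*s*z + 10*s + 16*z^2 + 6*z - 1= -9*s^2 + 19*s + 16*z^2 + z*(10*s + 14) - 2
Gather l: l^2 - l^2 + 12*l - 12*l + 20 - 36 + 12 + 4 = 0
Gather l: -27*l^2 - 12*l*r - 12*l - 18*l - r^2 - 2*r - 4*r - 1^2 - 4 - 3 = -27*l^2 + l*(-12*r - 30) - r^2 - 6*r - 8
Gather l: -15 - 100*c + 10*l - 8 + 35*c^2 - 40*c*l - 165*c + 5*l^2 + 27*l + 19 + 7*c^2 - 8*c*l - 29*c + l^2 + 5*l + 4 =42*c^2 - 294*c + 6*l^2 + l*(42 - 48*c)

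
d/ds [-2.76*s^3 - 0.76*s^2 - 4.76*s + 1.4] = -8.28*s^2 - 1.52*s - 4.76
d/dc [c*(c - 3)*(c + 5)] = 3*c^2 + 4*c - 15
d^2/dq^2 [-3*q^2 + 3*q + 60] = -6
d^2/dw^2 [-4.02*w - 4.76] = 0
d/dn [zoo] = 0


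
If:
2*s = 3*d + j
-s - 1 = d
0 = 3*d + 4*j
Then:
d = -8/17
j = 6/17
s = -9/17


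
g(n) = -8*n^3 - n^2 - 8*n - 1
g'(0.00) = -8.00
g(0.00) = -1.00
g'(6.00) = -884.00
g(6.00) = -1813.00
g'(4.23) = -445.89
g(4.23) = -658.23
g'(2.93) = -219.90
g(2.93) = -234.25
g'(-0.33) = -9.95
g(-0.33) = 1.82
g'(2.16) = -124.29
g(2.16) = -103.57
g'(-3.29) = -261.20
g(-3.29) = 299.39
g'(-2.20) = -119.76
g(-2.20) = 96.94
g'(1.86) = -94.75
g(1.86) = -70.82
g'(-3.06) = -226.61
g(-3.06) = 243.34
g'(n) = -24*n^2 - 2*n - 8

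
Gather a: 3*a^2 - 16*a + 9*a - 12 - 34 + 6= 3*a^2 - 7*a - 40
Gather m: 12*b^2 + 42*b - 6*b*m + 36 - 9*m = 12*b^2 + 42*b + m*(-6*b - 9) + 36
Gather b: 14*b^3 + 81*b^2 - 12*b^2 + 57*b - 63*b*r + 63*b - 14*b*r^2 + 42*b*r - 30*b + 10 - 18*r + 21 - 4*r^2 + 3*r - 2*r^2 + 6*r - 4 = 14*b^3 + 69*b^2 + b*(-14*r^2 - 21*r + 90) - 6*r^2 - 9*r + 27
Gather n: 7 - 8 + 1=0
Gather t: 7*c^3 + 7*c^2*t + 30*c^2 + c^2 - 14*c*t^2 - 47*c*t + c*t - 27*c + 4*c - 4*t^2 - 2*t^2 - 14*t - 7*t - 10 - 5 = 7*c^3 + 31*c^2 - 23*c + t^2*(-14*c - 6) + t*(7*c^2 - 46*c - 21) - 15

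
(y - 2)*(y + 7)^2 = y^3 + 12*y^2 + 21*y - 98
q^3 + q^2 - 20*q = q*(q - 4)*(q + 5)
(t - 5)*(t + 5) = t^2 - 25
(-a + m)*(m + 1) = -a*m - a + m^2 + m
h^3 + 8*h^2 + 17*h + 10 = (h + 1)*(h + 2)*(h + 5)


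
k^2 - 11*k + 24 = (k - 8)*(k - 3)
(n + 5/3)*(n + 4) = n^2 + 17*n/3 + 20/3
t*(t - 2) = t^2 - 2*t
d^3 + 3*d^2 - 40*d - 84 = (d - 6)*(d + 2)*(d + 7)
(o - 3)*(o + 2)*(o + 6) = o^3 + 5*o^2 - 12*o - 36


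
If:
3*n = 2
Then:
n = 2/3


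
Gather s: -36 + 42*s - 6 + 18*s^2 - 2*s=18*s^2 + 40*s - 42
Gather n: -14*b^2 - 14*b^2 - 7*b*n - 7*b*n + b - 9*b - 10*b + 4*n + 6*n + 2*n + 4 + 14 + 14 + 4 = -28*b^2 - 18*b + n*(12 - 14*b) + 36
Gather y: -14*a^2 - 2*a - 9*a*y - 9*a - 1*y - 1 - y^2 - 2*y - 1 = -14*a^2 - 11*a - y^2 + y*(-9*a - 3) - 2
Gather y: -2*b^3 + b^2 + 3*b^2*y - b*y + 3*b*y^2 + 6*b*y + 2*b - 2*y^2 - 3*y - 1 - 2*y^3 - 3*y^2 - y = -2*b^3 + b^2 + 2*b - 2*y^3 + y^2*(3*b - 5) + y*(3*b^2 + 5*b - 4) - 1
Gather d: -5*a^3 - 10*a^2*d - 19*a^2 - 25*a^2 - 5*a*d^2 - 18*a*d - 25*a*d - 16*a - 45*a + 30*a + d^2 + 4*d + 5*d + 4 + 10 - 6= -5*a^3 - 44*a^2 - 31*a + d^2*(1 - 5*a) + d*(-10*a^2 - 43*a + 9) + 8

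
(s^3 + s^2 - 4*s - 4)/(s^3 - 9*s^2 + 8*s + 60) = (s^2 - s - 2)/(s^2 - 11*s + 30)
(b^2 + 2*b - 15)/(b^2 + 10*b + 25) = (b - 3)/(b + 5)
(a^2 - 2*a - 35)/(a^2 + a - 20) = (a - 7)/(a - 4)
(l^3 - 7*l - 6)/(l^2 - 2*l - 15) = (-l^3 + 7*l + 6)/(-l^2 + 2*l + 15)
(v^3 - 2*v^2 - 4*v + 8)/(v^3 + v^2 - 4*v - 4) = (v - 2)/(v + 1)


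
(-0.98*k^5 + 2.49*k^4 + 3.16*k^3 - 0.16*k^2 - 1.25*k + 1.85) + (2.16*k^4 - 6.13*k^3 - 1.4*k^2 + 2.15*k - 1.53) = -0.98*k^5 + 4.65*k^4 - 2.97*k^3 - 1.56*k^2 + 0.9*k + 0.32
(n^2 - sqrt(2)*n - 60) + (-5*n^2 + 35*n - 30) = -4*n^2 - sqrt(2)*n + 35*n - 90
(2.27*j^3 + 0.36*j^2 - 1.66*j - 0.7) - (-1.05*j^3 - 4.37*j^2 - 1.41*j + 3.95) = 3.32*j^3 + 4.73*j^2 - 0.25*j - 4.65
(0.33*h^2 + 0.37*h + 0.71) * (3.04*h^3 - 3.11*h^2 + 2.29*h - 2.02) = 1.0032*h^5 + 0.0985*h^4 + 1.7634*h^3 - 2.0274*h^2 + 0.8785*h - 1.4342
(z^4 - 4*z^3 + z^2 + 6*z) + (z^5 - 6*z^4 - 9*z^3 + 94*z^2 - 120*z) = z^5 - 5*z^4 - 13*z^3 + 95*z^2 - 114*z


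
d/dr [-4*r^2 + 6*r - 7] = 6 - 8*r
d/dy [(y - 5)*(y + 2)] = 2*y - 3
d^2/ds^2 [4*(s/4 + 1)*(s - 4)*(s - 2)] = 6*s - 4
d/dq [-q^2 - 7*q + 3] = -2*q - 7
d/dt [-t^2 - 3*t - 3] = -2*t - 3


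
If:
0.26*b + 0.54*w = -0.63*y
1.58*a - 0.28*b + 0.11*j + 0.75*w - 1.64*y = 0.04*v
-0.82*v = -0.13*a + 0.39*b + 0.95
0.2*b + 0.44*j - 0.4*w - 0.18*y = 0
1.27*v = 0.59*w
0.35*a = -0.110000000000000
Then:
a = -0.31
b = -3.23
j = 2.41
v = 0.33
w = 0.71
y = 0.73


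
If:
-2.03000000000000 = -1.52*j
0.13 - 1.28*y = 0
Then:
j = 1.34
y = 0.10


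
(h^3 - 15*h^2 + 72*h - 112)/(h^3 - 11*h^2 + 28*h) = (h - 4)/h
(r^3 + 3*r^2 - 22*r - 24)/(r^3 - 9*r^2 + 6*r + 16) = (r^2 + 2*r - 24)/(r^2 - 10*r + 16)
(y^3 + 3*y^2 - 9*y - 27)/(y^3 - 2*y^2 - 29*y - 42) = (y^2 - 9)/(y^2 - 5*y - 14)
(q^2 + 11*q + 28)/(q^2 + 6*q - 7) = (q + 4)/(q - 1)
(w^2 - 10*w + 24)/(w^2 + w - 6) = (w^2 - 10*w + 24)/(w^2 + w - 6)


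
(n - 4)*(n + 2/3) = n^2 - 10*n/3 - 8/3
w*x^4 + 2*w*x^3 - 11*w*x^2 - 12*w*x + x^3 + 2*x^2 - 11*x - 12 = (x - 3)*(x + 1)*(x + 4)*(w*x + 1)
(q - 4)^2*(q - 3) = q^3 - 11*q^2 + 40*q - 48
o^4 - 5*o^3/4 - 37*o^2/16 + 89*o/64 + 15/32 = (o - 2)*(o - 3/4)*(o + 1/4)*(o + 5/4)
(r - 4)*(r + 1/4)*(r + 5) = r^3 + 5*r^2/4 - 79*r/4 - 5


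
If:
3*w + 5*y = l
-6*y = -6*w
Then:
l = 8*y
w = y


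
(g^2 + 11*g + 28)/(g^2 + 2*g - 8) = (g + 7)/(g - 2)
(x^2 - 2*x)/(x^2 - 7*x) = (x - 2)/(x - 7)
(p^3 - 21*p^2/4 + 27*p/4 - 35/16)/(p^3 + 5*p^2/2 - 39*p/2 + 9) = (8*p^2 - 38*p + 35)/(8*(p^2 + 3*p - 18))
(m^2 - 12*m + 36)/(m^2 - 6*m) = (m - 6)/m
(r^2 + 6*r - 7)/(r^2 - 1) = (r + 7)/(r + 1)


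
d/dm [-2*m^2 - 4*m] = -4*m - 4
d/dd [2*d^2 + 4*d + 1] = 4*d + 4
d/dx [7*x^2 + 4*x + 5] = 14*x + 4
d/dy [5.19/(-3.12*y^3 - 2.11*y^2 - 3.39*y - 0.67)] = (48.5784*y^2 + 21.9018*y + 17.5941)/(3.12*y^3 + 2.11*y^2 + 3.39*y + 0.67)^2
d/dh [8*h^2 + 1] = 16*h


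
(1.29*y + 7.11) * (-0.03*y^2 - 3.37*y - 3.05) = -0.0387*y^3 - 4.5606*y^2 - 27.8952*y - 21.6855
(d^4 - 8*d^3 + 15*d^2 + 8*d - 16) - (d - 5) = d^4 - 8*d^3 + 15*d^2 + 7*d - 11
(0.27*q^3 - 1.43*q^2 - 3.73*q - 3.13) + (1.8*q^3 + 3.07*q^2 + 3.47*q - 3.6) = 2.07*q^3 + 1.64*q^2 - 0.26*q - 6.73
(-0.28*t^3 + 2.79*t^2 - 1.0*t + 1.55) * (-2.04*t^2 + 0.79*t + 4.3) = 0.5712*t^5 - 5.9128*t^4 + 3.0401*t^3 + 8.045*t^2 - 3.0755*t + 6.665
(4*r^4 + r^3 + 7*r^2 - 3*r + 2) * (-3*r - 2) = -12*r^5 - 11*r^4 - 23*r^3 - 5*r^2 - 4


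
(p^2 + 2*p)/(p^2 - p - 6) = p/(p - 3)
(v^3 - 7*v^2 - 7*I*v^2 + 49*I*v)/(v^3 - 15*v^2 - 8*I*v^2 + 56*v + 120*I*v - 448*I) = v*(v - 7*I)/(v^2 - 8*v*(1 + I) + 64*I)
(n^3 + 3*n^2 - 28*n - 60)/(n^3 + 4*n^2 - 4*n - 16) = (n^2 + n - 30)/(n^2 + 2*n - 8)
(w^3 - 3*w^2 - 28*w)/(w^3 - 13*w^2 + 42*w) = (w + 4)/(w - 6)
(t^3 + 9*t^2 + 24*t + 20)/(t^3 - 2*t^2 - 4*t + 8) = (t^2 + 7*t + 10)/(t^2 - 4*t + 4)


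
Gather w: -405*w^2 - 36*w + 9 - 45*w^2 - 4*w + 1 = -450*w^2 - 40*w + 10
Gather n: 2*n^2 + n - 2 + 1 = 2*n^2 + n - 1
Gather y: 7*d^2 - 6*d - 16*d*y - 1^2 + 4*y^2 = 7*d^2 - 16*d*y - 6*d + 4*y^2 - 1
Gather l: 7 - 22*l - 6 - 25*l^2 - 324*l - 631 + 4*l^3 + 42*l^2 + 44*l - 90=4*l^3 + 17*l^2 - 302*l - 720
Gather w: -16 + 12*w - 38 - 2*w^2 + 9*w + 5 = -2*w^2 + 21*w - 49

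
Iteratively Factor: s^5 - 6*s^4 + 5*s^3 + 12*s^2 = (s - 3)*(s^4 - 3*s^3 - 4*s^2) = s*(s - 3)*(s^3 - 3*s^2 - 4*s) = s*(s - 4)*(s - 3)*(s^2 + s) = s*(s - 4)*(s - 3)*(s + 1)*(s)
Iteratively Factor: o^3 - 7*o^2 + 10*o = (o - 2)*(o^2 - 5*o) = o*(o - 2)*(o - 5)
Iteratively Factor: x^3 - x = (x)*(x^2 - 1) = x*(x - 1)*(x + 1)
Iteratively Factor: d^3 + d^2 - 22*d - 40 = (d + 4)*(d^2 - 3*d - 10) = (d + 2)*(d + 4)*(d - 5)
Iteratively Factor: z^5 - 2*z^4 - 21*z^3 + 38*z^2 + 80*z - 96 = (z - 4)*(z^4 + 2*z^3 - 13*z^2 - 14*z + 24) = (z - 4)*(z - 3)*(z^3 + 5*z^2 + 2*z - 8) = (z - 4)*(z - 3)*(z + 2)*(z^2 + 3*z - 4) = (z - 4)*(z - 3)*(z - 1)*(z + 2)*(z + 4)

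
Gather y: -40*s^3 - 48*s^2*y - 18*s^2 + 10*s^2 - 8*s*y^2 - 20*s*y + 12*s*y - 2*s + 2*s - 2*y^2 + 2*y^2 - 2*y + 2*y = -40*s^3 - 8*s^2 - 8*s*y^2 + y*(-48*s^2 - 8*s)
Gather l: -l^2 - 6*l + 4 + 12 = -l^2 - 6*l + 16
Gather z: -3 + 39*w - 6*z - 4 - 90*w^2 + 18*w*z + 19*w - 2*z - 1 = -90*w^2 + 58*w + z*(18*w - 8) - 8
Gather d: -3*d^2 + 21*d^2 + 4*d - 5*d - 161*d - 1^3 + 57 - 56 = 18*d^2 - 162*d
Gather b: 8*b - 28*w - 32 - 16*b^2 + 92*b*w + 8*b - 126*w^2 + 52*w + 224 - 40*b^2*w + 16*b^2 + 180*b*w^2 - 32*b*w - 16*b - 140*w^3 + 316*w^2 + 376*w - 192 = -40*b^2*w + b*(180*w^2 + 60*w) - 140*w^3 + 190*w^2 + 400*w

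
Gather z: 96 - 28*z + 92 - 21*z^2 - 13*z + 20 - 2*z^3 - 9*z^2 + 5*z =-2*z^3 - 30*z^2 - 36*z + 208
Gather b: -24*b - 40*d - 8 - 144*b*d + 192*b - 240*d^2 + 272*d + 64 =b*(168 - 144*d) - 240*d^2 + 232*d + 56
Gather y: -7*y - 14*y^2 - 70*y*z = -14*y^2 + y*(-70*z - 7)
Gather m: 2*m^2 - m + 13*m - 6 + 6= 2*m^2 + 12*m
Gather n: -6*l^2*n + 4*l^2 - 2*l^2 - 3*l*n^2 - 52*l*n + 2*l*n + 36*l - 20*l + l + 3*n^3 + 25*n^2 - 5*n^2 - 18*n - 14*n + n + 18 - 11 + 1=2*l^2 + 17*l + 3*n^3 + n^2*(20 - 3*l) + n*(-6*l^2 - 50*l - 31) + 8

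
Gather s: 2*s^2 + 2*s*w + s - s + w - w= 2*s^2 + 2*s*w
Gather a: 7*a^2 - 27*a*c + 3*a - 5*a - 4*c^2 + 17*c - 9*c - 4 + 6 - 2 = 7*a^2 + a*(-27*c - 2) - 4*c^2 + 8*c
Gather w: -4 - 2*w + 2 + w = -w - 2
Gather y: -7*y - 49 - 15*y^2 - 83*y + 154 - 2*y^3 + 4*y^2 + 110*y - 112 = -2*y^3 - 11*y^2 + 20*y - 7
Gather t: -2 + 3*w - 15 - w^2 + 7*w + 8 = -w^2 + 10*w - 9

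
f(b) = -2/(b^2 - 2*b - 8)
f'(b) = -2*(2 - 2*b)/(b^2 - 2*b - 8)^2 = 4*(b - 1)/(-b^2 + 2*b + 8)^2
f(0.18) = 0.24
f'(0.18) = -0.05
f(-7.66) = -0.03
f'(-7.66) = -0.01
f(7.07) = -0.07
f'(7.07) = 0.03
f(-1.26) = 0.51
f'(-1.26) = -0.60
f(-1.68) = 1.10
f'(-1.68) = -3.24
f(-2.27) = -1.18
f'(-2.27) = -4.56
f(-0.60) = 0.31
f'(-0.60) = -0.15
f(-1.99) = 33.39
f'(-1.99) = -3333.32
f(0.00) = 0.25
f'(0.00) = -0.06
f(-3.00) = -0.29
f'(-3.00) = -0.33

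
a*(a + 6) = a^2 + 6*a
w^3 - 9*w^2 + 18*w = w*(w - 6)*(w - 3)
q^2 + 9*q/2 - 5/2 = (q - 1/2)*(q + 5)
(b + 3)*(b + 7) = b^2 + 10*b + 21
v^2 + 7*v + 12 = (v + 3)*(v + 4)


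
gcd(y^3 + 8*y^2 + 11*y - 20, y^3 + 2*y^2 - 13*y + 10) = y^2 + 4*y - 5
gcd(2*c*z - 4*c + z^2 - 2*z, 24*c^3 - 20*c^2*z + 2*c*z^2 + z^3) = 1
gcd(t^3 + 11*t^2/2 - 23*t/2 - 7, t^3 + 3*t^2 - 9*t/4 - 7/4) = t + 1/2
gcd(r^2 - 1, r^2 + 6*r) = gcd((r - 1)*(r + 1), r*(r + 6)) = 1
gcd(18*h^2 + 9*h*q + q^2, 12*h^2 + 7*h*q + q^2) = 3*h + q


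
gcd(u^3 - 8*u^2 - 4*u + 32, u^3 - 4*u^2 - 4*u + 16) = u^2 - 4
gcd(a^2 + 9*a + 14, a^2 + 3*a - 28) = a + 7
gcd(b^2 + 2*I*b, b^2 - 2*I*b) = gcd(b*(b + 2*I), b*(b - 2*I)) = b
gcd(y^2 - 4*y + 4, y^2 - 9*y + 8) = 1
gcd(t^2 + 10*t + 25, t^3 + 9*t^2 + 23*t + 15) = t + 5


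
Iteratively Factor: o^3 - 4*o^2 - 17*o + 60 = (o - 3)*(o^2 - o - 20) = (o - 3)*(o + 4)*(o - 5)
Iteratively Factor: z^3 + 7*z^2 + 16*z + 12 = (z + 3)*(z^2 + 4*z + 4) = (z + 2)*(z + 3)*(z + 2)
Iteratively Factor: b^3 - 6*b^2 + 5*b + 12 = (b - 4)*(b^2 - 2*b - 3) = (b - 4)*(b - 3)*(b + 1)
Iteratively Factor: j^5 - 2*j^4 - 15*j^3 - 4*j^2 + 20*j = (j + 2)*(j^4 - 4*j^3 - 7*j^2 + 10*j) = (j + 2)^2*(j^3 - 6*j^2 + 5*j) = j*(j + 2)^2*(j^2 - 6*j + 5) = j*(j - 5)*(j + 2)^2*(j - 1)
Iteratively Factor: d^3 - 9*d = (d + 3)*(d^2 - 3*d) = (d - 3)*(d + 3)*(d)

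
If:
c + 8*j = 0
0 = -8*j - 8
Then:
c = 8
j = -1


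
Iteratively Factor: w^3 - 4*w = (w)*(w^2 - 4) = w*(w - 2)*(w + 2)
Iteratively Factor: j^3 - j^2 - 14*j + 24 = (j - 3)*(j^2 + 2*j - 8) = (j - 3)*(j + 4)*(j - 2)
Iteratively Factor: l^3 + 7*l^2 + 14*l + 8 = (l + 1)*(l^2 + 6*l + 8) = (l + 1)*(l + 4)*(l + 2)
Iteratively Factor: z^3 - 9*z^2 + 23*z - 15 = (z - 1)*(z^2 - 8*z + 15) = (z - 5)*(z - 1)*(z - 3)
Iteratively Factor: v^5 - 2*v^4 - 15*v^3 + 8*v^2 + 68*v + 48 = (v + 2)*(v^4 - 4*v^3 - 7*v^2 + 22*v + 24) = (v + 2)^2*(v^3 - 6*v^2 + 5*v + 12) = (v + 1)*(v + 2)^2*(v^2 - 7*v + 12) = (v - 3)*(v + 1)*(v + 2)^2*(v - 4)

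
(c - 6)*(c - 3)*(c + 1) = c^3 - 8*c^2 + 9*c + 18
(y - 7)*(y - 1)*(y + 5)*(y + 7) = y^4 + 4*y^3 - 54*y^2 - 196*y + 245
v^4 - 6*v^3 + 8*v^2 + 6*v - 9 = (v - 3)^2*(v - 1)*(v + 1)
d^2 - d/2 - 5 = (d - 5/2)*(d + 2)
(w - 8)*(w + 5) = w^2 - 3*w - 40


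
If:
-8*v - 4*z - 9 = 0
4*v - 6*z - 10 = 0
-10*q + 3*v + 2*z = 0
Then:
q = -137/320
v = -7/32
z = -29/16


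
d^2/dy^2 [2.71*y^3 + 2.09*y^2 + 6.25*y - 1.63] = 16.26*y + 4.18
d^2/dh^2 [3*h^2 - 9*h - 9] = 6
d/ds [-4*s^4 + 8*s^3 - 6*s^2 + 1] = 4*s*(-4*s^2 + 6*s - 3)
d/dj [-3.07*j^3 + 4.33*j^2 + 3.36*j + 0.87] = -9.21*j^2 + 8.66*j + 3.36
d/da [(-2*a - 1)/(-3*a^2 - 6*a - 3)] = -2*a/(3*a^3 + 9*a^2 + 9*a + 3)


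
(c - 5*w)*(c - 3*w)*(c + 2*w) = c^3 - 6*c^2*w - c*w^2 + 30*w^3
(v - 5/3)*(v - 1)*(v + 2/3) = v^3 - 2*v^2 - v/9 + 10/9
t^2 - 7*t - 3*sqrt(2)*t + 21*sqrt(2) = (t - 7)*(t - 3*sqrt(2))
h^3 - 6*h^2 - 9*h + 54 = (h - 6)*(h - 3)*(h + 3)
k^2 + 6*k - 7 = (k - 1)*(k + 7)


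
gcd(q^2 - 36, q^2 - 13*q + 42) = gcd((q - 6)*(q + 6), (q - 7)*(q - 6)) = q - 6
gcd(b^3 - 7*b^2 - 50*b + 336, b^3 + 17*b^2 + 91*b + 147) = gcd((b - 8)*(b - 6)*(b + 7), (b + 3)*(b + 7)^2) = b + 7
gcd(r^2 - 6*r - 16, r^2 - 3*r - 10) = r + 2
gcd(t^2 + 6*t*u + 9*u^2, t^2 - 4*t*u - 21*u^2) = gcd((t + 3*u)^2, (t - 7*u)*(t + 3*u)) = t + 3*u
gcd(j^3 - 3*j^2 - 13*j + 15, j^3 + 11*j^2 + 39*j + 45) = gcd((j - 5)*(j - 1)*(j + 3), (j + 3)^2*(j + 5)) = j + 3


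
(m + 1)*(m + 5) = m^2 + 6*m + 5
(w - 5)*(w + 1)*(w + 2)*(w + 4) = w^4 + 2*w^3 - 21*w^2 - 62*w - 40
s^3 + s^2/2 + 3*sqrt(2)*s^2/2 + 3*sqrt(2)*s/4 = s*(s + 1/2)*(s + 3*sqrt(2)/2)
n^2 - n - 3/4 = (n - 3/2)*(n + 1/2)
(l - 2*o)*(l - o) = l^2 - 3*l*o + 2*o^2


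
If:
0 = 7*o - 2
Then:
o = 2/7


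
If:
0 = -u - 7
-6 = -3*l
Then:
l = 2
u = -7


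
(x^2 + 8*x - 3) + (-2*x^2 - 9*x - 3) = -x^2 - x - 6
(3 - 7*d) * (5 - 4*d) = 28*d^2 - 47*d + 15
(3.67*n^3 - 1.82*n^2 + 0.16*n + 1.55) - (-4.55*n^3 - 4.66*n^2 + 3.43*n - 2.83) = 8.22*n^3 + 2.84*n^2 - 3.27*n + 4.38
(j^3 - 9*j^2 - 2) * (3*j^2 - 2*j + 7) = 3*j^5 - 29*j^4 + 25*j^3 - 69*j^2 + 4*j - 14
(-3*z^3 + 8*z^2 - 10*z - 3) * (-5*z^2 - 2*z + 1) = 15*z^5 - 34*z^4 + 31*z^3 + 43*z^2 - 4*z - 3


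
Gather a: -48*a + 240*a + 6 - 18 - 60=192*a - 72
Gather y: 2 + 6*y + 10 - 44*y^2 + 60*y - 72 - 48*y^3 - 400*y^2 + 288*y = -48*y^3 - 444*y^2 + 354*y - 60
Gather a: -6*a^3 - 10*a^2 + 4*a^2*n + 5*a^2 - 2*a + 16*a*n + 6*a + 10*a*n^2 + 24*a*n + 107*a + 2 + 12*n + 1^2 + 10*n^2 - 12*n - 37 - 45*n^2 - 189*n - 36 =-6*a^3 + a^2*(4*n - 5) + a*(10*n^2 + 40*n + 111) - 35*n^2 - 189*n - 70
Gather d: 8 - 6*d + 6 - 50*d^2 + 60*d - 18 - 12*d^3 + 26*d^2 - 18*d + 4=-12*d^3 - 24*d^2 + 36*d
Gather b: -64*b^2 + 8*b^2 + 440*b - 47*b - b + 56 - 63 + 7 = -56*b^2 + 392*b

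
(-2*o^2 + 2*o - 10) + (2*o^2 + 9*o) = 11*o - 10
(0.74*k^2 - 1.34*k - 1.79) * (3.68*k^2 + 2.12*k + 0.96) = 2.7232*k^4 - 3.3624*k^3 - 8.7176*k^2 - 5.0812*k - 1.7184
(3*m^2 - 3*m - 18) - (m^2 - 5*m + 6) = 2*m^2 + 2*m - 24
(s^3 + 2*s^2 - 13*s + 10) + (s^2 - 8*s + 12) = s^3 + 3*s^2 - 21*s + 22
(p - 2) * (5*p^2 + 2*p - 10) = 5*p^3 - 8*p^2 - 14*p + 20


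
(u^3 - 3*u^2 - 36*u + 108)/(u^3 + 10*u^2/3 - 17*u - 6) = 3*(u - 6)/(3*u + 1)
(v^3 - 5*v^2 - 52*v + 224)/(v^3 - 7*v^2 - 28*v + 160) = (v + 7)/(v + 5)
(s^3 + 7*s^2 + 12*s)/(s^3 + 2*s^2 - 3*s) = (s + 4)/(s - 1)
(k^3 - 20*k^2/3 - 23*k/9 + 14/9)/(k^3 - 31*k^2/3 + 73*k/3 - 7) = (k + 2/3)/(k - 3)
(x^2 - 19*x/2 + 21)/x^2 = 1 - 19/(2*x) + 21/x^2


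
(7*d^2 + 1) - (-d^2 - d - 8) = 8*d^2 + d + 9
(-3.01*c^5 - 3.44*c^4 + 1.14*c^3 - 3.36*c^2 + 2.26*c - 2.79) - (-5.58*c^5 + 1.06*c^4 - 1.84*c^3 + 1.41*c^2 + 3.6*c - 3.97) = 2.57*c^5 - 4.5*c^4 + 2.98*c^3 - 4.77*c^2 - 1.34*c + 1.18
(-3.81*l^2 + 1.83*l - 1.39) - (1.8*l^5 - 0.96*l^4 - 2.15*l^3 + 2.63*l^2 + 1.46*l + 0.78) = -1.8*l^5 + 0.96*l^4 + 2.15*l^3 - 6.44*l^2 + 0.37*l - 2.17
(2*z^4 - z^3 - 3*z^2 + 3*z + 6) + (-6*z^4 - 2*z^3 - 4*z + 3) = -4*z^4 - 3*z^3 - 3*z^2 - z + 9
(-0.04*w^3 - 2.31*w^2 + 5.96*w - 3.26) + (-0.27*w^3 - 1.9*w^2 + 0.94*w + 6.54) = -0.31*w^3 - 4.21*w^2 + 6.9*w + 3.28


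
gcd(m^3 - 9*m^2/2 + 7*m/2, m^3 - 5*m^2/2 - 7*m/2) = m^2 - 7*m/2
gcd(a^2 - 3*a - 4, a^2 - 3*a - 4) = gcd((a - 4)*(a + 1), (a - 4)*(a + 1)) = a^2 - 3*a - 4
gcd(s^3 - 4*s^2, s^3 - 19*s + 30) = 1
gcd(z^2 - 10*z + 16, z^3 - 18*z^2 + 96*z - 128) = z^2 - 10*z + 16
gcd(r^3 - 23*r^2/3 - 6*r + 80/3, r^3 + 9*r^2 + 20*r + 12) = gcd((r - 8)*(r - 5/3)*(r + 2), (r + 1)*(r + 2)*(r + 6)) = r + 2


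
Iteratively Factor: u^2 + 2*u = (u)*(u + 2)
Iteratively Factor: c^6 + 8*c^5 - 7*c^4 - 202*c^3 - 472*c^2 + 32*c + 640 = (c + 4)*(c^5 + 4*c^4 - 23*c^3 - 110*c^2 - 32*c + 160) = (c + 4)^2*(c^4 - 23*c^2 - 18*c + 40) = (c + 2)*(c + 4)^2*(c^3 - 2*c^2 - 19*c + 20) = (c - 5)*(c + 2)*(c + 4)^2*(c^2 + 3*c - 4) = (c - 5)*(c - 1)*(c + 2)*(c + 4)^2*(c + 4)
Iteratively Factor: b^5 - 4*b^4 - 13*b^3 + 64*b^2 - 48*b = (b - 3)*(b^4 - b^3 - 16*b^2 + 16*b) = (b - 3)*(b + 4)*(b^3 - 5*b^2 + 4*b) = b*(b - 3)*(b + 4)*(b^2 - 5*b + 4) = b*(b - 4)*(b - 3)*(b + 4)*(b - 1)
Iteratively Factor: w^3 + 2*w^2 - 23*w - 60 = (w + 4)*(w^2 - 2*w - 15) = (w - 5)*(w + 4)*(w + 3)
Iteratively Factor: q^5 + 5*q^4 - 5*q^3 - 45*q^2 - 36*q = (q - 3)*(q^4 + 8*q^3 + 19*q^2 + 12*q) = (q - 3)*(q + 4)*(q^3 + 4*q^2 + 3*q) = (q - 3)*(q + 1)*(q + 4)*(q^2 + 3*q) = (q - 3)*(q + 1)*(q + 3)*(q + 4)*(q)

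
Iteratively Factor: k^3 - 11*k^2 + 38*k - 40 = (k - 4)*(k^2 - 7*k + 10) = (k - 5)*(k - 4)*(k - 2)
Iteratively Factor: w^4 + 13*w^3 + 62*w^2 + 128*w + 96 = (w + 2)*(w^3 + 11*w^2 + 40*w + 48) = (w + 2)*(w + 4)*(w^2 + 7*w + 12) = (w + 2)*(w + 3)*(w + 4)*(w + 4)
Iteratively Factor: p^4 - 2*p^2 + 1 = (p - 1)*(p^3 + p^2 - p - 1) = (p - 1)*(p + 1)*(p^2 - 1) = (p - 1)*(p + 1)^2*(p - 1)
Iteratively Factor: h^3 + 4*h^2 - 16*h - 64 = (h + 4)*(h^2 - 16) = (h - 4)*(h + 4)*(h + 4)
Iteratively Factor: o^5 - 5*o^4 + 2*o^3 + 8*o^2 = (o - 4)*(o^4 - o^3 - 2*o^2) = (o - 4)*(o + 1)*(o^3 - 2*o^2) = o*(o - 4)*(o + 1)*(o^2 - 2*o) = o*(o - 4)*(o - 2)*(o + 1)*(o)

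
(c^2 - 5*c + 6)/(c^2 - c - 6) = (c - 2)/(c + 2)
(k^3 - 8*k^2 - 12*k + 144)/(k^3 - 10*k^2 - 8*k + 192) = (k - 6)/(k - 8)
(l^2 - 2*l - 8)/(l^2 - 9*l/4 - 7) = 4*(l + 2)/(4*l + 7)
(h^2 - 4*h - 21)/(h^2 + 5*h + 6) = (h - 7)/(h + 2)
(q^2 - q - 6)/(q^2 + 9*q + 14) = (q - 3)/(q + 7)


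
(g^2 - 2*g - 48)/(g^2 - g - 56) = (g + 6)/(g + 7)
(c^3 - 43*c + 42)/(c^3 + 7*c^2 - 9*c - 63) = (c^2 - 7*c + 6)/(c^2 - 9)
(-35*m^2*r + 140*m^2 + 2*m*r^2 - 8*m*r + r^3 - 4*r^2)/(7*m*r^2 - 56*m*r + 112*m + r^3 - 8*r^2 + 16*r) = (-5*m + r)/(r - 4)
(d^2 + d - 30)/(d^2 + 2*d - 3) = (d^2 + d - 30)/(d^2 + 2*d - 3)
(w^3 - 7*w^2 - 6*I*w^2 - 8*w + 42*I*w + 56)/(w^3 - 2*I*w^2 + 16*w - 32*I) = (w - 7)/(w + 4*I)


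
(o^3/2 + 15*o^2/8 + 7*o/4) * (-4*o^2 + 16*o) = -2*o^5 + o^4/2 + 23*o^3 + 28*o^2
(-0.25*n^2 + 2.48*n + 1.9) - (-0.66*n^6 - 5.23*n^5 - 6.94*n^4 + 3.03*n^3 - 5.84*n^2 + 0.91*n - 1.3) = 0.66*n^6 + 5.23*n^5 + 6.94*n^4 - 3.03*n^3 + 5.59*n^2 + 1.57*n + 3.2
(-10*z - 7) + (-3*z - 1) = -13*z - 8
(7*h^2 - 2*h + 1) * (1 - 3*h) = -21*h^3 + 13*h^2 - 5*h + 1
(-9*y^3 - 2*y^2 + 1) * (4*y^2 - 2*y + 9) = -36*y^5 + 10*y^4 - 77*y^3 - 14*y^2 - 2*y + 9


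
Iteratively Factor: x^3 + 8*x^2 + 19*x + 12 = (x + 3)*(x^2 + 5*x + 4) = (x + 3)*(x + 4)*(x + 1)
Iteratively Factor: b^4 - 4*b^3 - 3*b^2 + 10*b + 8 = (b + 1)*(b^3 - 5*b^2 + 2*b + 8) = (b - 4)*(b + 1)*(b^2 - b - 2) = (b - 4)*(b - 2)*(b + 1)*(b + 1)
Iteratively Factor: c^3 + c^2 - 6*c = (c - 2)*(c^2 + 3*c) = c*(c - 2)*(c + 3)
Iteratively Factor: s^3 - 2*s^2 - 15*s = (s)*(s^2 - 2*s - 15) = s*(s - 5)*(s + 3)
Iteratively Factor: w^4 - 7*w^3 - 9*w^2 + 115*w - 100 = (w + 4)*(w^3 - 11*w^2 + 35*w - 25) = (w - 5)*(w + 4)*(w^2 - 6*w + 5) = (w - 5)*(w - 1)*(w + 4)*(w - 5)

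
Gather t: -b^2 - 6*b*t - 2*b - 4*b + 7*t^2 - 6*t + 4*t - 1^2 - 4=-b^2 - 6*b + 7*t^2 + t*(-6*b - 2) - 5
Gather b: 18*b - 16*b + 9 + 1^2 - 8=2*b + 2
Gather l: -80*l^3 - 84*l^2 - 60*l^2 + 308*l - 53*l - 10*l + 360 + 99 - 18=-80*l^3 - 144*l^2 + 245*l + 441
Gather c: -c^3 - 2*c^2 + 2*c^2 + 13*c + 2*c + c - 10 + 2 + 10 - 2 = -c^3 + 16*c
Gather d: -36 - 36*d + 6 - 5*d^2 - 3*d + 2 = -5*d^2 - 39*d - 28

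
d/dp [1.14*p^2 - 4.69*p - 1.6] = 2.28*p - 4.69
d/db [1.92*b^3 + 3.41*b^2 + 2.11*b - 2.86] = 5.76*b^2 + 6.82*b + 2.11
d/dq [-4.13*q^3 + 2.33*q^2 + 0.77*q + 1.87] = -12.39*q^2 + 4.66*q + 0.77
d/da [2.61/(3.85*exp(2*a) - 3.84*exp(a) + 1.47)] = (10.0224 - 20.097*exp(a))*exp(a)/(3.85*exp(2*a) - 3.84*exp(a) + 1.47)^2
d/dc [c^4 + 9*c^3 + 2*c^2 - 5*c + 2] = 4*c^3 + 27*c^2 + 4*c - 5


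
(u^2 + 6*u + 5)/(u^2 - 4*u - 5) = (u + 5)/(u - 5)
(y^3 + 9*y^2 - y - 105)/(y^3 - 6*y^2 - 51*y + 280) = (y^2 + 2*y - 15)/(y^2 - 13*y + 40)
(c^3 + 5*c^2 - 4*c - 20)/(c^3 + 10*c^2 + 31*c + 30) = (c - 2)/(c + 3)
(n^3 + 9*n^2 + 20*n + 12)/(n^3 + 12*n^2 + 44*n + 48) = (n + 1)/(n + 4)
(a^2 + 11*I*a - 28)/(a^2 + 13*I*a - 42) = (a + 4*I)/(a + 6*I)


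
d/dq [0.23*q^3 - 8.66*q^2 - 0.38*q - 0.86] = 0.69*q^2 - 17.32*q - 0.38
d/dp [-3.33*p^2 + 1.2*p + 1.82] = 1.2 - 6.66*p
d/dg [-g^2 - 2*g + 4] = -2*g - 2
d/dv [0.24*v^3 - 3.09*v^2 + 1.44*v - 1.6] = 0.72*v^2 - 6.18*v + 1.44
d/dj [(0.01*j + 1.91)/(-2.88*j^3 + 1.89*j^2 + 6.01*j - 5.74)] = (0.0576*j^3 + 16.4835*j^2 - 7.2198*j - 11.5365)/(8.2944*j^6 - 10.8864*j^5 - 31.0455*j^4 + 55.7802*j^3 + 14.4229*j^2 - 68.9948*j + 32.9476)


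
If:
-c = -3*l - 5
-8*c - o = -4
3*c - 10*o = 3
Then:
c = 43/83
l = -124/83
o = -12/83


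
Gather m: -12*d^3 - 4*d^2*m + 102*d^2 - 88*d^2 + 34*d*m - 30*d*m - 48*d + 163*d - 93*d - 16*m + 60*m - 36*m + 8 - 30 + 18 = -12*d^3 + 14*d^2 + 22*d + m*(-4*d^2 + 4*d + 8) - 4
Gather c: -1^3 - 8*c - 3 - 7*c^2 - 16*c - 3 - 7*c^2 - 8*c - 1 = -14*c^2 - 32*c - 8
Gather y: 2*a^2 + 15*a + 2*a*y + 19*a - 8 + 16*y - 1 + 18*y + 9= 2*a^2 + 34*a + y*(2*a + 34)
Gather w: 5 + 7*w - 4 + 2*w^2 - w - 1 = 2*w^2 + 6*w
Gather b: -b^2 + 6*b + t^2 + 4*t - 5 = -b^2 + 6*b + t^2 + 4*t - 5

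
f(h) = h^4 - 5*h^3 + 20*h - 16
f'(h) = 4*h^3 - 15*h^2 + 20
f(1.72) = 1.71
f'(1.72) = -4.02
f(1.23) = 1.58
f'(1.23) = 4.75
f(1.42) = 2.15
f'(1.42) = 1.21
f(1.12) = 0.95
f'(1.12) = 6.80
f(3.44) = -10.70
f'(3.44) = 5.33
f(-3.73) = 362.44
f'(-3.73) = -396.27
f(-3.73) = 362.44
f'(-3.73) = -396.27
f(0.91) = -0.88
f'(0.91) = 10.59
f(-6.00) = 2240.00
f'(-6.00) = -1384.00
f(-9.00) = 10010.00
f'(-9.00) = -4111.00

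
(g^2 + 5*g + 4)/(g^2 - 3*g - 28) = (g + 1)/(g - 7)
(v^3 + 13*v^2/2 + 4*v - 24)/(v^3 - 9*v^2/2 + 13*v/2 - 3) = (v^2 + 8*v + 16)/(v^2 - 3*v + 2)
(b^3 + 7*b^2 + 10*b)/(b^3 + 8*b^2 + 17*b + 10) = b/(b + 1)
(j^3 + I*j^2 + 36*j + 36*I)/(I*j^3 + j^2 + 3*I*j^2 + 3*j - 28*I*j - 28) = (-I*j^3 + j^2 - 36*I*j + 36)/(j^3 + j^2*(3 - I) - j*(28 + 3*I) + 28*I)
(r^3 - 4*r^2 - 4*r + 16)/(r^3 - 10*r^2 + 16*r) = (r^2 - 2*r - 8)/(r*(r - 8))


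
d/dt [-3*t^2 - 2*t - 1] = -6*t - 2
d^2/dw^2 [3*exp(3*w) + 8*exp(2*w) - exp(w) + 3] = (27*exp(2*w) + 32*exp(w) - 1)*exp(w)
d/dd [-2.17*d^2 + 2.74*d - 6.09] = 2.74 - 4.34*d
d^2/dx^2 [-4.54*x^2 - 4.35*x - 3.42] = -9.08000000000000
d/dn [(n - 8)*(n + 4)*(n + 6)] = 3*n^2 + 4*n - 56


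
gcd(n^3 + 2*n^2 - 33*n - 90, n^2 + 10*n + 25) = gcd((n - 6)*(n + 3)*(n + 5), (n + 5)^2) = n + 5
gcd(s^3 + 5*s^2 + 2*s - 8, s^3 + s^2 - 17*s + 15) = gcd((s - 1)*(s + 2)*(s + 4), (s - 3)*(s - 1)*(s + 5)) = s - 1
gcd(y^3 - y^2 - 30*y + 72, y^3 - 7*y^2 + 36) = y - 3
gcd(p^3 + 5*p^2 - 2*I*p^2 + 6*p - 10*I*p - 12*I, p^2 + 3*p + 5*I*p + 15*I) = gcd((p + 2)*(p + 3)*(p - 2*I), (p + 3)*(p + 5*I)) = p + 3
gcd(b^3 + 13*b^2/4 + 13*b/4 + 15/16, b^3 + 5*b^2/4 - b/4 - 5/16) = b^2 + 7*b/4 + 5/8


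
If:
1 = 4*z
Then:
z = 1/4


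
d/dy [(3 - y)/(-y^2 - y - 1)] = (y^2 + y - (y - 3)*(2*y + 1) + 1)/(y^2 + y + 1)^2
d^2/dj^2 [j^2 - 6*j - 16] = 2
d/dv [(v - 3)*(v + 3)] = 2*v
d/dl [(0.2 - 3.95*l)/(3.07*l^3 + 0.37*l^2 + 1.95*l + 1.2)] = (24.253*l^3 - 0.3805*l^2 - 0.148*l - 5.13)/(9.4249*l^6 + 2.2718*l^5 + 12.1099*l^4 + 8.811*l^3 + 4.6905*l^2 + 4.68*l + 1.44)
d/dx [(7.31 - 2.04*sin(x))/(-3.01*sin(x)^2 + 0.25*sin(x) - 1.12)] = (-6.1404*sin(x)^2 + 44.0062*sin(x) + 0.4573)*cos(x)/(9.0601*sin(x)^4 - 1.505*sin(x)^3 + 6.8049*sin(x)^2 - 0.56*sin(x) + 1.2544)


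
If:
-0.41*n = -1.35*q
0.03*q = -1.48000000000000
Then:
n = -162.44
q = -49.33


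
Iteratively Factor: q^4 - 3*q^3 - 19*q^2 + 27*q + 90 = (q + 3)*(q^3 - 6*q^2 - q + 30) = (q - 5)*(q + 3)*(q^2 - q - 6) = (q - 5)*(q - 3)*(q + 3)*(q + 2)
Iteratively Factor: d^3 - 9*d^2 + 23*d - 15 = (d - 1)*(d^2 - 8*d + 15) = (d - 3)*(d - 1)*(d - 5)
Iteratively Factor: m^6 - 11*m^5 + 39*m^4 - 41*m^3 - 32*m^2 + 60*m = (m + 1)*(m^5 - 12*m^4 + 51*m^3 - 92*m^2 + 60*m) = m*(m + 1)*(m^4 - 12*m^3 + 51*m^2 - 92*m + 60) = m*(m - 2)*(m + 1)*(m^3 - 10*m^2 + 31*m - 30) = m*(m - 2)^2*(m + 1)*(m^2 - 8*m + 15) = m*(m - 3)*(m - 2)^2*(m + 1)*(m - 5)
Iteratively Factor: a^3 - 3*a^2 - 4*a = (a - 4)*(a^2 + a) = (a - 4)*(a + 1)*(a)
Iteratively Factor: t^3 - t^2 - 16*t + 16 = (t - 4)*(t^2 + 3*t - 4) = (t - 4)*(t - 1)*(t + 4)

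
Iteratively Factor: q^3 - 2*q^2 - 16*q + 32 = (q - 4)*(q^2 + 2*q - 8) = (q - 4)*(q + 4)*(q - 2)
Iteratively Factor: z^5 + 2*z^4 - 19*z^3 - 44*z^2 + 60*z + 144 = (z - 2)*(z^4 + 4*z^3 - 11*z^2 - 66*z - 72) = (z - 2)*(z + 2)*(z^3 + 2*z^2 - 15*z - 36) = (z - 2)*(z + 2)*(z + 3)*(z^2 - z - 12) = (z - 2)*(z + 2)*(z + 3)^2*(z - 4)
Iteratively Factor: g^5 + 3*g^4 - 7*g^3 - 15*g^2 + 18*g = (g - 2)*(g^4 + 5*g^3 + 3*g^2 - 9*g) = (g - 2)*(g - 1)*(g^3 + 6*g^2 + 9*g) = (g - 2)*(g - 1)*(g + 3)*(g^2 + 3*g) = g*(g - 2)*(g - 1)*(g + 3)*(g + 3)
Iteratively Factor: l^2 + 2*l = (l + 2)*(l)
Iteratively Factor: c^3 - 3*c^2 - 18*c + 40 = (c + 4)*(c^2 - 7*c + 10) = (c - 2)*(c + 4)*(c - 5)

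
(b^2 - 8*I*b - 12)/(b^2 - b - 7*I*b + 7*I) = (b^2 - 8*I*b - 12)/(b^2 - b - 7*I*b + 7*I)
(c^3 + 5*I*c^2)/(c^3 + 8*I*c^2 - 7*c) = c*(c + 5*I)/(c^2 + 8*I*c - 7)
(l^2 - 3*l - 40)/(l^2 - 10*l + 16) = (l + 5)/(l - 2)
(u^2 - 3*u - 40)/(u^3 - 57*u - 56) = (u + 5)/(u^2 + 8*u + 7)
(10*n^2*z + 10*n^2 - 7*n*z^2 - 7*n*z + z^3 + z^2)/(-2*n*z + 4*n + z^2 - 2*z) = (-5*n*z - 5*n + z^2 + z)/(z - 2)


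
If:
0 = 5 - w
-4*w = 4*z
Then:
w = 5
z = -5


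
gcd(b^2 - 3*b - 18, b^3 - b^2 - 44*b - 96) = b + 3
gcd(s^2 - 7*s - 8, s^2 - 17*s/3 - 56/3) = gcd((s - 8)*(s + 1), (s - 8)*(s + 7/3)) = s - 8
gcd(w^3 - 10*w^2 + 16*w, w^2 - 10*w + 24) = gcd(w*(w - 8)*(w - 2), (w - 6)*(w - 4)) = 1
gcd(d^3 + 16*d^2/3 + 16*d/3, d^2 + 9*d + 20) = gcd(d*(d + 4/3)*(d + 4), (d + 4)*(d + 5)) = d + 4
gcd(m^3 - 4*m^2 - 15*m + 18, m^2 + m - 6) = m + 3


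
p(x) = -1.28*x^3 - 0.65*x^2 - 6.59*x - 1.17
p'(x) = -3.84*x^2 - 1.3*x - 6.59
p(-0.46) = 1.85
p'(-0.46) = -6.80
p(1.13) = -11.29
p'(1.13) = -12.96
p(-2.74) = 38.34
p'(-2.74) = -31.86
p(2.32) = -35.94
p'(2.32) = -30.27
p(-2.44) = 29.63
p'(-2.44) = -26.28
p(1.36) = -14.55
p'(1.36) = -15.46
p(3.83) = -107.86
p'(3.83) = -67.90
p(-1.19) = 7.91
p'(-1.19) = -10.48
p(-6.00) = 291.45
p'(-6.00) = -137.03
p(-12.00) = 2196.15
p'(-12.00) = -543.95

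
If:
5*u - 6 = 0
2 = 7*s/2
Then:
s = 4/7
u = 6/5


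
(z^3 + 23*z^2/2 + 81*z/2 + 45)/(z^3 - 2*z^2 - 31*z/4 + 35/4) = 2*(z^2 + 9*z + 18)/(2*z^2 - 9*z + 7)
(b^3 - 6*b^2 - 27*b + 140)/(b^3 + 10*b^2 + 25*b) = (b^2 - 11*b + 28)/(b*(b + 5))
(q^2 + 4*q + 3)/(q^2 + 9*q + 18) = (q + 1)/(q + 6)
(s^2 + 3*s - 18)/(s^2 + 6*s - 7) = (s^2 + 3*s - 18)/(s^2 + 6*s - 7)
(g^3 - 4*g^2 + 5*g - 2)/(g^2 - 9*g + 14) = (g^2 - 2*g + 1)/(g - 7)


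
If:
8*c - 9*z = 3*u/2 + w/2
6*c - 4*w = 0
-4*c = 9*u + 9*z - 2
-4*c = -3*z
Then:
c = -4/25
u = 38/75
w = -6/25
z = -16/75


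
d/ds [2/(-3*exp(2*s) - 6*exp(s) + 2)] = 12*(exp(s) + 1)*exp(s)/(3*exp(2*s) + 6*exp(s) - 2)^2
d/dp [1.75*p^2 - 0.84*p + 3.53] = 3.5*p - 0.84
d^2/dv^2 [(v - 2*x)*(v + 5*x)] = 2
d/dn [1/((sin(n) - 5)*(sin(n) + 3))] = 2*(1 - sin(n))*cos(n)/((sin(n) - 5)^2*(sin(n) + 3)^2)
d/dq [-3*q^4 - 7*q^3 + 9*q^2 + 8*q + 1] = -12*q^3 - 21*q^2 + 18*q + 8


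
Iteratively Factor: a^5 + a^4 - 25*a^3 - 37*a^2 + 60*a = (a)*(a^4 + a^3 - 25*a^2 - 37*a + 60) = a*(a + 4)*(a^3 - 3*a^2 - 13*a + 15) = a*(a + 3)*(a + 4)*(a^2 - 6*a + 5) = a*(a - 1)*(a + 3)*(a + 4)*(a - 5)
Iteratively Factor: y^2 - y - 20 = (y + 4)*(y - 5)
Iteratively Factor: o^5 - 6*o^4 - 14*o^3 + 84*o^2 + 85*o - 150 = (o + 3)*(o^4 - 9*o^3 + 13*o^2 + 45*o - 50) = (o - 5)*(o + 3)*(o^3 - 4*o^2 - 7*o + 10) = (o - 5)*(o - 1)*(o + 3)*(o^2 - 3*o - 10) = (o - 5)^2*(o - 1)*(o + 3)*(o + 2)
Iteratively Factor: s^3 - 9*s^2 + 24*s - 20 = (s - 5)*(s^2 - 4*s + 4) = (s - 5)*(s - 2)*(s - 2)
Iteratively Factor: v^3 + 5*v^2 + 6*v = (v + 3)*(v^2 + 2*v) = (v + 2)*(v + 3)*(v)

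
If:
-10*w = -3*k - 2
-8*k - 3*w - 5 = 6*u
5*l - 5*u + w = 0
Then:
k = 10*w/3 - 2/3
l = 1/18 - 463*w/90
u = 1/18 - 89*w/18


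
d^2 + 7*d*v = d*(d + 7*v)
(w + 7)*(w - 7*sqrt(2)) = w^2 - 7*sqrt(2)*w + 7*w - 49*sqrt(2)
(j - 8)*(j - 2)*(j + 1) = j^3 - 9*j^2 + 6*j + 16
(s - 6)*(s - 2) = s^2 - 8*s + 12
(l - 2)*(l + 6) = l^2 + 4*l - 12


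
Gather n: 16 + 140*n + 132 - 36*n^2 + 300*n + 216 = -36*n^2 + 440*n + 364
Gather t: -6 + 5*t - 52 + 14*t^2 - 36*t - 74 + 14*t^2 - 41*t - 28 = 28*t^2 - 72*t - 160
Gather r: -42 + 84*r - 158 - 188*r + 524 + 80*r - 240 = 84 - 24*r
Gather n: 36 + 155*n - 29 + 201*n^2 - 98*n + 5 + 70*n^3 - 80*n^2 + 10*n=70*n^3 + 121*n^2 + 67*n + 12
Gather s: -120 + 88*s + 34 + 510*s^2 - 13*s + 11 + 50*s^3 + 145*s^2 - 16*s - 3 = 50*s^3 + 655*s^2 + 59*s - 78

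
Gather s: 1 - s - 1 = -s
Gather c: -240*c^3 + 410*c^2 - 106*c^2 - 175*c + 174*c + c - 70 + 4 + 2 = -240*c^3 + 304*c^2 - 64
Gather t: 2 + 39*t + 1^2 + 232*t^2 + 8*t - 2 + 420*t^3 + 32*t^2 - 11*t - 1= 420*t^3 + 264*t^2 + 36*t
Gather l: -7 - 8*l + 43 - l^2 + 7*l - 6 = -l^2 - l + 30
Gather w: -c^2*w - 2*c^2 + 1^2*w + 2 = -2*c^2 + w*(1 - c^2) + 2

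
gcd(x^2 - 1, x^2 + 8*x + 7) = x + 1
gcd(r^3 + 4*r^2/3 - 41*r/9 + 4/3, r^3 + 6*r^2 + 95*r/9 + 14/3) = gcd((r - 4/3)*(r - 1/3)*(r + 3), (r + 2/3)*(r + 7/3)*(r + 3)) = r + 3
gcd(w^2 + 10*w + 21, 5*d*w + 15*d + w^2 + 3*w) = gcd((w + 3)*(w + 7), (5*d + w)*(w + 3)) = w + 3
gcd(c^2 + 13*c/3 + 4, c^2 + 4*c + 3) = c + 3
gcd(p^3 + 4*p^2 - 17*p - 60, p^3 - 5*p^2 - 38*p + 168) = p - 4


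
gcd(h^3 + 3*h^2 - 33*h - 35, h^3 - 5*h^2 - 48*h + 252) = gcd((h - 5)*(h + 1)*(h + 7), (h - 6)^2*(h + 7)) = h + 7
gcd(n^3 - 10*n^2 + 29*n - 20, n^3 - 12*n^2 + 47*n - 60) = n^2 - 9*n + 20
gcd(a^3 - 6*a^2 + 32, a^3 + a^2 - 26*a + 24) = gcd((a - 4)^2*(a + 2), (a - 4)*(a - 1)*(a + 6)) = a - 4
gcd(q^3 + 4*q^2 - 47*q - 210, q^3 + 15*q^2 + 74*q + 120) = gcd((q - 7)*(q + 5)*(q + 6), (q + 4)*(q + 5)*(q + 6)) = q^2 + 11*q + 30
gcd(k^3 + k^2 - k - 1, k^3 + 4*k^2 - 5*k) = k - 1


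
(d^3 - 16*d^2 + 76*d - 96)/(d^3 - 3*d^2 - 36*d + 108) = (d^2 - 10*d + 16)/(d^2 + 3*d - 18)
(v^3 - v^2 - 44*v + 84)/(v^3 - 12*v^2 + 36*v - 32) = (v^2 + v - 42)/(v^2 - 10*v + 16)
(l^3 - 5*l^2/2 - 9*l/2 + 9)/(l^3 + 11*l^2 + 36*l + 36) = (2*l^2 - 9*l + 9)/(2*(l^2 + 9*l + 18))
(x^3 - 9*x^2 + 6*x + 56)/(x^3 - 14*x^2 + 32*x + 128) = (x^2 - 11*x + 28)/(x^2 - 16*x + 64)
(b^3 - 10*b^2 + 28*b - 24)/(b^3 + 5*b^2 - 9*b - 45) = (b^3 - 10*b^2 + 28*b - 24)/(b^3 + 5*b^2 - 9*b - 45)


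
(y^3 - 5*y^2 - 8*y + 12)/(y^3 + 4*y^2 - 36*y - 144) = (y^2 + y - 2)/(y^2 + 10*y + 24)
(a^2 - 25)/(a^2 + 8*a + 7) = (a^2 - 25)/(a^2 + 8*a + 7)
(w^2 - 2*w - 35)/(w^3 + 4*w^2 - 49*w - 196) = (w + 5)/(w^2 + 11*w + 28)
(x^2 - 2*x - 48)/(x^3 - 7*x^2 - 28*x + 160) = (x + 6)/(x^2 + x - 20)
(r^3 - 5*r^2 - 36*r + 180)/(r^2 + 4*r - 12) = (r^2 - 11*r + 30)/(r - 2)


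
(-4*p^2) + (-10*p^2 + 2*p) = -14*p^2 + 2*p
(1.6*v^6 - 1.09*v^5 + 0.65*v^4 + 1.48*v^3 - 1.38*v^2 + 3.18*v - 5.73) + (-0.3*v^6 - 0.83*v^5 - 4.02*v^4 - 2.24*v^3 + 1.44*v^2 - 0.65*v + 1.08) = 1.3*v^6 - 1.92*v^5 - 3.37*v^4 - 0.76*v^3 + 0.0600000000000001*v^2 + 2.53*v - 4.65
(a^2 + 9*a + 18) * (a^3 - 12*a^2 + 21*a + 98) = a^5 - 3*a^4 - 69*a^3 + 71*a^2 + 1260*a + 1764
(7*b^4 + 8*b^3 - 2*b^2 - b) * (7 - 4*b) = -28*b^5 + 17*b^4 + 64*b^3 - 10*b^2 - 7*b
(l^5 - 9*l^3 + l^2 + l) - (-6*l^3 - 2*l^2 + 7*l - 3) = l^5 - 3*l^3 + 3*l^2 - 6*l + 3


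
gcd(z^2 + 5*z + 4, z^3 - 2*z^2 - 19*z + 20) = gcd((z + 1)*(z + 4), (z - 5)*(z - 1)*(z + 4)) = z + 4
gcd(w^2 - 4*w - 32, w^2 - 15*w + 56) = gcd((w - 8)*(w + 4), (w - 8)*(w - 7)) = w - 8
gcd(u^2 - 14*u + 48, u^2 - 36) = u - 6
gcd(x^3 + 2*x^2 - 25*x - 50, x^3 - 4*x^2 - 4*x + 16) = x + 2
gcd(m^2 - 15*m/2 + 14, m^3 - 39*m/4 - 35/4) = m - 7/2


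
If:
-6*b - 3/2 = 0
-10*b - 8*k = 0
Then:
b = -1/4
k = 5/16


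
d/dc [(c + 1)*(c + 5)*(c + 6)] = 3*c^2 + 24*c + 41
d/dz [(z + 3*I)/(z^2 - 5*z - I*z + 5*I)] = (z^2 - 5*z - I*z + (z + 3*I)*(-2*z + 5 + I) + 5*I)/(z^2 - 5*z - I*z + 5*I)^2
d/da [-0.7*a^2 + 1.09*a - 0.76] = 1.09 - 1.4*a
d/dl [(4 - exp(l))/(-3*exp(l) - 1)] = 13*exp(l)/(3*exp(l) + 1)^2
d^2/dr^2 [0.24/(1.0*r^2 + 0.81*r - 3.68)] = (-0.48*r^2 - 0.3888*r + 0.24*(2.0*r + 0.81)*(4.0*r + 1.62) + 1.7664)/(1.0*r^2 + 0.81*r - 3.68)^3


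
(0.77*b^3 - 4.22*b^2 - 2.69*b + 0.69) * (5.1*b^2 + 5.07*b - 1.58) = 3.927*b^5 - 17.6181*b^4 - 36.331*b^3 - 3.4517*b^2 + 7.7485*b - 1.0902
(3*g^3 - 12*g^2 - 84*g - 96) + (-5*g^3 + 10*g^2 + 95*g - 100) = -2*g^3 - 2*g^2 + 11*g - 196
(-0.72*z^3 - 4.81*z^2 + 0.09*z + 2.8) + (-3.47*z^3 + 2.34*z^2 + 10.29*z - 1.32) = -4.19*z^3 - 2.47*z^2 + 10.38*z + 1.48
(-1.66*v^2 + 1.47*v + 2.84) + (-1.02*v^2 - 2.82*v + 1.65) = -2.68*v^2 - 1.35*v + 4.49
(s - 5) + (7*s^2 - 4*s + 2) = 7*s^2 - 3*s - 3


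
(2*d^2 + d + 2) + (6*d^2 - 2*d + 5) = 8*d^2 - d + 7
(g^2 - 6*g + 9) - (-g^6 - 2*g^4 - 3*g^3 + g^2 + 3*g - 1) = g^6 + 2*g^4 + 3*g^3 - 9*g + 10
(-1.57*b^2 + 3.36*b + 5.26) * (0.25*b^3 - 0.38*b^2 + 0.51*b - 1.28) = -0.3925*b^5 + 1.4366*b^4 - 0.7625*b^3 + 1.7244*b^2 - 1.6182*b - 6.7328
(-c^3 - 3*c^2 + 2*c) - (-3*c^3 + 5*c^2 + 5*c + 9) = 2*c^3 - 8*c^2 - 3*c - 9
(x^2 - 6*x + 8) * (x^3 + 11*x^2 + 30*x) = x^5 + 5*x^4 - 28*x^3 - 92*x^2 + 240*x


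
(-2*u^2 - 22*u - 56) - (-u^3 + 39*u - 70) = u^3 - 2*u^2 - 61*u + 14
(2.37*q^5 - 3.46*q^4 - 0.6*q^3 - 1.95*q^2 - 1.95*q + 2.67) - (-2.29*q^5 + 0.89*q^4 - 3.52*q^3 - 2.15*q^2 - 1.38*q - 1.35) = 4.66*q^5 - 4.35*q^4 + 2.92*q^3 + 0.2*q^2 - 0.57*q + 4.02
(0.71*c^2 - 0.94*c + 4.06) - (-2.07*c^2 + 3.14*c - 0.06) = 2.78*c^2 - 4.08*c + 4.12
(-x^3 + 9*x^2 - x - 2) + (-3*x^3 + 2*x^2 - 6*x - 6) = -4*x^3 + 11*x^2 - 7*x - 8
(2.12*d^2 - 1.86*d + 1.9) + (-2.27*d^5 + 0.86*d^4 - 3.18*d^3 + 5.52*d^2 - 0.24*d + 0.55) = -2.27*d^5 + 0.86*d^4 - 3.18*d^3 + 7.64*d^2 - 2.1*d + 2.45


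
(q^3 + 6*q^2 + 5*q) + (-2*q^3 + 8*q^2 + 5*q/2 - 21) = -q^3 + 14*q^2 + 15*q/2 - 21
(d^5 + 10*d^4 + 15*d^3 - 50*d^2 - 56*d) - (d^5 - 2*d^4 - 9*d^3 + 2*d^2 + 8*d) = 12*d^4 + 24*d^3 - 52*d^2 - 64*d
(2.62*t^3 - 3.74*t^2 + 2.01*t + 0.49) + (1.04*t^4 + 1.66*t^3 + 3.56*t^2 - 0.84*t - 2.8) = 1.04*t^4 + 4.28*t^3 - 0.18*t^2 + 1.17*t - 2.31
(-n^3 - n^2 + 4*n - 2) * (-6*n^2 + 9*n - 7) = 6*n^5 - 3*n^4 - 26*n^3 + 55*n^2 - 46*n + 14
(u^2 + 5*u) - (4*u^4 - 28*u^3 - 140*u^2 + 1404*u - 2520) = -4*u^4 + 28*u^3 + 141*u^2 - 1399*u + 2520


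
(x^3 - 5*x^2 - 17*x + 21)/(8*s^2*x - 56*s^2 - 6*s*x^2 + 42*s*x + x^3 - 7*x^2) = (x^2 + 2*x - 3)/(8*s^2 - 6*s*x + x^2)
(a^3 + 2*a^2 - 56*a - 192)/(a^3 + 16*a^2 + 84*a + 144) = (a - 8)/(a + 6)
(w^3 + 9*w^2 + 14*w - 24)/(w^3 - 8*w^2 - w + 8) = (w^2 + 10*w + 24)/(w^2 - 7*w - 8)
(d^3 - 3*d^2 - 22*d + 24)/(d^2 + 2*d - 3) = (d^2 - 2*d - 24)/(d + 3)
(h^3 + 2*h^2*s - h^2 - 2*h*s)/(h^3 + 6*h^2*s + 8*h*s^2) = (h - 1)/(h + 4*s)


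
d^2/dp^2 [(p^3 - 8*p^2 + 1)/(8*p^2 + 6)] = 3*(-4*p^3 + 112*p^2 + 9*p - 28)/(64*p^6 + 144*p^4 + 108*p^2 + 27)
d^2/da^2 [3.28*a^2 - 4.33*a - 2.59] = 6.56000000000000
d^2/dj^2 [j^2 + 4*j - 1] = 2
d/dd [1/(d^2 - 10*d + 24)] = 2*(5 - d)/(d^2 - 10*d + 24)^2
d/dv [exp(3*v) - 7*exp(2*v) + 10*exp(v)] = (3*exp(2*v) - 14*exp(v) + 10)*exp(v)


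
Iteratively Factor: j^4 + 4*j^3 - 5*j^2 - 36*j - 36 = (j + 2)*(j^3 + 2*j^2 - 9*j - 18) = (j - 3)*(j + 2)*(j^2 + 5*j + 6) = (j - 3)*(j + 2)*(j + 3)*(j + 2)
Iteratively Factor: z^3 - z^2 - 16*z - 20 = (z + 2)*(z^2 - 3*z - 10) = (z - 5)*(z + 2)*(z + 2)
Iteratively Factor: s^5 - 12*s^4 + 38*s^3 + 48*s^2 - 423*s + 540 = (s - 3)*(s^4 - 9*s^3 + 11*s^2 + 81*s - 180) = (s - 4)*(s - 3)*(s^3 - 5*s^2 - 9*s + 45) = (s - 5)*(s - 4)*(s - 3)*(s^2 - 9) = (s - 5)*(s - 4)*(s - 3)*(s + 3)*(s - 3)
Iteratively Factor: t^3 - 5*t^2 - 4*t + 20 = (t - 2)*(t^2 - 3*t - 10) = (t - 2)*(t + 2)*(t - 5)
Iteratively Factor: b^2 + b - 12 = (b - 3)*(b + 4)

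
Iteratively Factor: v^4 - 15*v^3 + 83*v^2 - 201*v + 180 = (v - 5)*(v^3 - 10*v^2 + 33*v - 36) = (v - 5)*(v - 3)*(v^2 - 7*v + 12) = (v - 5)*(v - 4)*(v - 3)*(v - 3)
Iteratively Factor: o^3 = (o)*(o^2) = o^2*(o)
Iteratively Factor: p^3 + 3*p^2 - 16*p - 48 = (p - 4)*(p^2 + 7*p + 12) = (p - 4)*(p + 3)*(p + 4)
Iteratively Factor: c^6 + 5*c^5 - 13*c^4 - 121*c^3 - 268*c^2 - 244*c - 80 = (c + 2)*(c^5 + 3*c^4 - 19*c^3 - 83*c^2 - 102*c - 40) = (c + 2)^2*(c^4 + c^3 - 21*c^2 - 41*c - 20) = (c + 1)*(c + 2)^2*(c^3 - 21*c - 20) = (c + 1)^2*(c + 2)^2*(c^2 - c - 20) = (c - 5)*(c + 1)^2*(c + 2)^2*(c + 4)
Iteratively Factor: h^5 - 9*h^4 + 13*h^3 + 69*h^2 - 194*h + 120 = (h - 1)*(h^4 - 8*h^3 + 5*h^2 + 74*h - 120) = (h - 5)*(h - 1)*(h^3 - 3*h^2 - 10*h + 24) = (h - 5)*(h - 2)*(h - 1)*(h^2 - h - 12) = (h - 5)*(h - 2)*(h - 1)*(h + 3)*(h - 4)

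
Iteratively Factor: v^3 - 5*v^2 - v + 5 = (v + 1)*(v^2 - 6*v + 5) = (v - 1)*(v + 1)*(v - 5)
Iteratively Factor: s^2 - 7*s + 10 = (s - 2)*(s - 5)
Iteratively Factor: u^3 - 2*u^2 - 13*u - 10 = (u + 2)*(u^2 - 4*u - 5) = (u + 1)*(u + 2)*(u - 5)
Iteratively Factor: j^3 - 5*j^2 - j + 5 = (j - 5)*(j^2 - 1) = (j - 5)*(j + 1)*(j - 1)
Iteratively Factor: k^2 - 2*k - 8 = (k + 2)*(k - 4)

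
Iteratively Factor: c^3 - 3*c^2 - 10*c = (c + 2)*(c^2 - 5*c) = c*(c + 2)*(c - 5)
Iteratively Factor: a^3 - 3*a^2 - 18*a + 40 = (a - 2)*(a^2 - a - 20) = (a - 2)*(a + 4)*(a - 5)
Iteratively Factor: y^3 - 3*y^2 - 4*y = (y)*(y^2 - 3*y - 4) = y*(y + 1)*(y - 4)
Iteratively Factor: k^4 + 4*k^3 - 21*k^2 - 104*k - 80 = (k + 4)*(k^3 - 21*k - 20) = (k - 5)*(k + 4)*(k^2 + 5*k + 4) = (k - 5)*(k + 4)^2*(k + 1)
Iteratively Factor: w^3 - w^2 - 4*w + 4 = (w - 2)*(w^2 + w - 2) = (w - 2)*(w - 1)*(w + 2)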